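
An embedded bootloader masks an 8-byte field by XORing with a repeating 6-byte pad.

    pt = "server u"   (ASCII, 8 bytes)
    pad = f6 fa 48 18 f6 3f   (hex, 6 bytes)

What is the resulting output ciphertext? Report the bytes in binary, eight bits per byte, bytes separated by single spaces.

The 6-byte key repeats, so the effective keystream is f6 fa 48 18 f6 3f f6 fa.
byte 0: 01110011 ^ 11110110 = 10000101
byte 1: 01100101 ^ 11111010 = 10011111
byte 2: 01110010 ^ 01001000 = 00111010
byte 3: 01110110 ^ 00011000 = 01101110
byte 4: 01100101 ^ 11110110 = 10010011
byte 5: 01110010 ^ 00111111 = 01001101
byte 6: 00100000 ^ 11110110 = 11010110
byte 7: 01110101 ^ 11111010 = 10001111

10000101 10011111 00111010 01101110 10010011 01001101 11010110 10001111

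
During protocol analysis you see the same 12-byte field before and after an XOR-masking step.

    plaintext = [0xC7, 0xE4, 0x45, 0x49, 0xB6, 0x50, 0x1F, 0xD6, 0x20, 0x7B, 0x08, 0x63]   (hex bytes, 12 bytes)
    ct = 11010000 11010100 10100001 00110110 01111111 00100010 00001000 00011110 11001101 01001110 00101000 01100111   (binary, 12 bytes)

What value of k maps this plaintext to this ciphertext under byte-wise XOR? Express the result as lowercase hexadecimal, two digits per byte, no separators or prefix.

Since ct = plaintext ⊕ k, XORing both sides with plaintext gives k = plaintext ⊕ ct.
199 ^ 208 =  23
228 ^ 212 =  48
 69 ^ 161 = 228
 73 ^  54 = 127
182 ^ 127 = 201
 80 ^  34 = 114
 31 ^   8 =  23
214 ^  30 = 200
 32 ^ 205 = 237
123 ^  78 =  53
  8 ^  40 =  32
 99 ^ 103 =   4

1730e47fc97217c8ed352004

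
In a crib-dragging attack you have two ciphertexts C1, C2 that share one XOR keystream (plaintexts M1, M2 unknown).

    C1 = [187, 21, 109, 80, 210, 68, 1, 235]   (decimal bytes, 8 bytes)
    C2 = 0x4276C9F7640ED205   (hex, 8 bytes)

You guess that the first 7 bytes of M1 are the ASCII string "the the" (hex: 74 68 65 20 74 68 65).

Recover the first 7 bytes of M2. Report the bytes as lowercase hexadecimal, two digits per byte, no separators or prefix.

8d0bc187c222b6

First, C1 ⊕ C2 = (M1 ⊕ K) ⊕ (M2 ⊕ K) = M1 ⊕ M2, so the key drops out. Then M2 = (M1 ⊕ M2) ⊕ M1 over the first 7 bytes.
byte 0: (bb xor 42) xor 74 = f9 xor 74 = 8d
byte 1: (15 xor 76) xor 68 = 63 xor 68 = 0b
byte 2: (6d xor c9) xor 65 = a4 xor 65 = c1
byte 3: (50 xor f7) xor 20 = a7 xor 20 = 87
byte 4: (d2 xor 64) xor 74 = b6 xor 74 = c2
byte 5: (44 xor 0e) xor 68 = 4a xor 68 = 22
byte 6: (01 xor d2) xor 65 = d3 xor 65 = b6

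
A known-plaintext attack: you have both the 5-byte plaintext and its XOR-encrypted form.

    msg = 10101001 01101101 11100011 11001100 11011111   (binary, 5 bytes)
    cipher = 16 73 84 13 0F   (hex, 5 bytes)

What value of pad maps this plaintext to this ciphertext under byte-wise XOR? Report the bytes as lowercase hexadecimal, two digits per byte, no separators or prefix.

bf1e67dfd0

Since cipher = msg ⊕ pad, XORing both sides with msg gives pad = msg ⊕ cipher.
byte 0: a9 XOR 16 = bf
byte 1: 6d XOR 73 = 1e
byte 2: e3 XOR 84 = 67
byte 3: cc XOR 13 = df
byte 4: df XOR 0f = d0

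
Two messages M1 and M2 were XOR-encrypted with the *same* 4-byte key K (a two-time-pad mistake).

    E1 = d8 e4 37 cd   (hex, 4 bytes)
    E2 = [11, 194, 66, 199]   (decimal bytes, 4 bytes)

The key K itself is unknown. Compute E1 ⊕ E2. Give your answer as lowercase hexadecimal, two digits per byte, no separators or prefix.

E1 ⊕ E2 = (M1 ⊕ K) ⊕ (M2 ⊕ K) = M1 ⊕ M2 — the shared key cancels under XOR.
216 XOR  11 = 211
228 XOR 194 =  38
 55 XOR  66 = 117
205 XOR 199 =  10

d326750a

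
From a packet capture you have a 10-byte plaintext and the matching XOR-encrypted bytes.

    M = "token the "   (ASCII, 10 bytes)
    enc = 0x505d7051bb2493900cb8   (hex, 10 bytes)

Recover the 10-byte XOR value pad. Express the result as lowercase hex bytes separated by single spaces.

Since enc = M ⊕ pad, XORing both sides with M gives pad = M ⊕ enc.
74 xor 50 = 24
6f xor 5d = 32
6b xor 70 = 1b
65 xor 51 = 34
6e xor bb = d5
20 xor 24 = 04
74 xor 93 = e7
68 xor 90 = f8
65 xor 0c = 69
20 xor b8 = 98

24 32 1b 34 d5 04 e7 f8 69 98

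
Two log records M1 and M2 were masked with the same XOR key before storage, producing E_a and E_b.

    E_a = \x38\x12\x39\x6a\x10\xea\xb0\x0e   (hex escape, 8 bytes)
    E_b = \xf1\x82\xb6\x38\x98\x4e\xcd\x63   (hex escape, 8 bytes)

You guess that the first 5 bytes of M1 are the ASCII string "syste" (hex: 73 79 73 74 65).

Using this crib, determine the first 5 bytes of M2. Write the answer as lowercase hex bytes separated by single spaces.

ba e9 fc 26 ed

First, E_a ⊕ E_b = (M1 ⊕ K) ⊕ (M2 ⊕ K) = M1 ⊕ M2, so the key drops out. Then M2 = (M1 ⊕ M2) ⊕ M1 over the first 5 bytes.
byte 0: (38 ^ f1) ^ 73 = c9 ^ 73 = ba
byte 1: (12 ^ 82) ^ 79 = 90 ^ 79 = e9
byte 2: (39 ^ b6) ^ 73 = 8f ^ 73 = fc
byte 3: (6a ^ 38) ^ 74 = 52 ^ 74 = 26
byte 4: (10 ^ 98) ^ 65 = 88 ^ 65 = ed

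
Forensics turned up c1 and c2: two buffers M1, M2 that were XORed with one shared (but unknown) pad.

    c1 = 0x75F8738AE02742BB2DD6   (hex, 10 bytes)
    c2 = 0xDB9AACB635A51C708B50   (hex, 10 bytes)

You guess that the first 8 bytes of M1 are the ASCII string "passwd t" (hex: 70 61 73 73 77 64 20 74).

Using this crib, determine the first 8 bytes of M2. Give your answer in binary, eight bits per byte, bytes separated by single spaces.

11011110 00000011 10101100 01001111 10100010 11100110 01111110 10111111

First, c1 ⊕ c2 = (M1 ⊕ K) ⊕ (M2 ⊕ K) = M1 ⊕ M2, so the key drops out. Then M2 = (M1 ⊕ M2) ⊕ M1 over the first 8 bytes.
byte 0: (75 XOR db) XOR 70 = ae XOR 70 = de
byte 1: (f8 XOR 9a) XOR 61 = 62 XOR 61 = 03
byte 2: (73 XOR ac) XOR 73 = df XOR 73 = ac
byte 3: (8a XOR b6) XOR 73 = 3c XOR 73 = 4f
byte 4: (e0 XOR 35) XOR 77 = d5 XOR 77 = a2
byte 5: (27 XOR a5) XOR 64 = 82 XOR 64 = e6
byte 6: (42 XOR 1c) XOR 20 = 5e XOR 20 = 7e
byte 7: (bb XOR 70) XOR 74 = cb XOR 74 = bf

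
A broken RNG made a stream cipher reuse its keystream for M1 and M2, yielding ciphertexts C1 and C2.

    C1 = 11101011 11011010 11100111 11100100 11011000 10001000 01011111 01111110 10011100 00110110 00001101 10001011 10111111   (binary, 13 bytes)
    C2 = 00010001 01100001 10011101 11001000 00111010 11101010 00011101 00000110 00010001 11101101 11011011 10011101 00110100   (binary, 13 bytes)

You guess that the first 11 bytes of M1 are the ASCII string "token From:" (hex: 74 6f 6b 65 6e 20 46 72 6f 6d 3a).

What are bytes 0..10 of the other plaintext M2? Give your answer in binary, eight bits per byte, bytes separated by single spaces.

10001110 11010100 00010001 01001001 10001100 01000010 00000100 00001010 11100010 10110110 11101100

First, C1 ⊕ C2 = (M1 ⊕ K) ⊕ (M2 ⊕ K) = M1 ⊕ M2, so the key drops out. Then M2 = (M1 ⊕ M2) ⊕ M1 over the first 11 bytes.
byte 0: (eb XOR 11) XOR 74 = fa XOR 74 = 8e
byte 1: (da XOR 61) XOR 6f = bb XOR 6f = d4
byte 2: (e7 XOR 9d) XOR 6b = 7a XOR 6b = 11
byte 3: (e4 XOR c8) XOR 65 = 2c XOR 65 = 49
byte 4: (d8 XOR 3a) XOR 6e = e2 XOR 6e = 8c
byte 5: (88 XOR ea) XOR 20 = 62 XOR 20 = 42
byte 6: (5f XOR 1d) XOR 46 = 42 XOR 46 = 04
byte 7: (7e XOR 06) XOR 72 = 78 XOR 72 = 0a
byte 8: (9c XOR 11) XOR 6f = 8d XOR 6f = e2
byte 9: (36 XOR ed) XOR 6d = db XOR 6d = b6
byte 10: (0d XOR db) XOR 3a = d6 XOR 3a = ec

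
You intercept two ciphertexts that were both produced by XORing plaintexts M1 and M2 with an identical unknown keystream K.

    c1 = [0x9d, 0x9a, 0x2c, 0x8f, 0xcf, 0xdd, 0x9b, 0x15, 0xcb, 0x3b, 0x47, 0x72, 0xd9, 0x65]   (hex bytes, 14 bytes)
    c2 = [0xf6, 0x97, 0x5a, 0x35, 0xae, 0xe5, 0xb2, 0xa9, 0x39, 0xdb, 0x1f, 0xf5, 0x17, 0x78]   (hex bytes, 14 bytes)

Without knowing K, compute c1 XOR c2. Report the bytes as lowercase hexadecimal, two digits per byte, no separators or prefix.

c1 ⊕ c2 = (M1 ⊕ K) ⊕ (M2 ⊕ K) = M1 ⊕ M2 — the shared key cancels under XOR.
157 xor 246 = 107
154 xor 151 =  13
 44 xor  90 = 118
143 xor  53 = 186
207 xor 174 =  97
221 xor 229 =  56
155 xor 178 =  41
 21 xor 169 = 188
203 xor  57 = 242
 59 xor 219 = 224
 71 xor  31 =  88
114 xor 245 = 135
217 xor  23 = 206
101 xor 120 =  29

6b0d76ba613829bcf2e05887ce1d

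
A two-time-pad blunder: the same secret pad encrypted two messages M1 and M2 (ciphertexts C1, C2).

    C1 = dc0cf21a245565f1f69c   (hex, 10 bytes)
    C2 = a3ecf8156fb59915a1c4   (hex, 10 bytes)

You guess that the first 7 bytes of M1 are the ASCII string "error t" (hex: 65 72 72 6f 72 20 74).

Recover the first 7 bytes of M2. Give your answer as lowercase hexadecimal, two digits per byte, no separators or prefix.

1a92786039c088

First, C1 ⊕ C2 = (M1 ⊕ K) ⊕ (M2 ⊕ K) = M1 ⊕ M2, so the key drops out. Then M2 = (M1 ⊕ M2) ⊕ M1 over the first 7 bytes.
byte 0: (dc ⊕ a3) ⊕ 65 = 7f ⊕ 65 = 1a
byte 1: (0c ⊕ ec) ⊕ 72 = e0 ⊕ 72 = 92
byte 2: (f2 ⊕ f8) ⊕ 72 = 0a ⊕ 72 = 78
byte 3: (1a ⊕ 15) ⊕ 6f = 0f ⊕ 6f = 60
byte 4: (24 ⊕ 6f) ⊕ 72 = 4b ⊕ 72 = 39
byte 5: (55 ⊕ b5) ⊕ 20 = e0 ⊕ 20 = c0
byte 6: (65 ⊕ 99) ⊕ 74 = fc ⊕ 74 = 88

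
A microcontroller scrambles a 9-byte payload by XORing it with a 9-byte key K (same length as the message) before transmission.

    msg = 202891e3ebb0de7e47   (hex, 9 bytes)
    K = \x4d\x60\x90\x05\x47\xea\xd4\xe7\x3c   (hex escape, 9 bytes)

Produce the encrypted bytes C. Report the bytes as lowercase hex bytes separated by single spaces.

XOR is its own inverse, so applying the key byte-wise gives the result directly.
byte 0: 20 xor 4d = 6d
byte 1: 28 xor 60 = 48
byte 2: 91 xor 90 = 01
byte 3: e3 xor 05 = e6
byte 4: eb xor 47 = ac
byte 5: b0 xor ea = 5a
byte 6: de xor d4 = 0a
byte 7: 7e xor e7 = 99
byte 8: 47 xor 3c = 7b

6d 48 01 e6 ac 5a 0a 99 7b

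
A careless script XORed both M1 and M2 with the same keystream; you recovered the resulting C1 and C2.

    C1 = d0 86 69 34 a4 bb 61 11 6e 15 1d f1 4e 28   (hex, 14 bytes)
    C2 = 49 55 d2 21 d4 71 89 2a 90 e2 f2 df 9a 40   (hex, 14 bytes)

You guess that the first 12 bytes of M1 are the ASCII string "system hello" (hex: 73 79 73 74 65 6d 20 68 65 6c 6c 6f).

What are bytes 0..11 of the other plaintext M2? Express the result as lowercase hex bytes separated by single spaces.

ea aa c8 61 15 a7 c8 53 9b 9b 83 41

First, C1 ⊕ C2 = (M1 ⊕ K) ⊕ (M2 ⊕ K) = M1 ⊕ M2, so the key drops out. Then M2 = (M1 ⊕ M2) ⊕ M1 over the first 12 bytes.
byte 0: (d0 ⊕ 49) ⊕ 73 = 99 ⊕ 73 = ea
byte 1: (86 ⊕ 55) ⊕ 79 = d3 ⊕ 79 = aa
byte 2: (69 ⊕ d2) ⊕ 73 = bb ⊕ 73 = c8
byte 3: (34 ⊕ 21) ⊕ 74 = 15 ⊕ 74 = 61
byte 4: (a4 ⊕ d4) ⊕ 65 = 70 ⊕ 65 = 15
byte 5: (bb ⊕ 71) ⊕ 6d = ca ⊕ 6d = a7
byte 6: (61 ⊕ 89) ⊕ 20 = e8 ⊕ 20 = c8
byte 7: (11 ⊕ 2a) ⊕ 68 = 3b ⊕ 68 = 53
byte 8: (6e ⊕ 90) ⊕ 65 = fe ⊕ 65 = 9b
byte 9: (15 ⊕ e2) ⊕ 6c = f7 ⊕ 6c = 9b
byte 10: (1d ⊕ f2) ⊕ 6c = ef ⊕ 6c = 83
byte 11: (f1 ⊕ df) ⊕ 6f = 2e ⊕ 6f = 41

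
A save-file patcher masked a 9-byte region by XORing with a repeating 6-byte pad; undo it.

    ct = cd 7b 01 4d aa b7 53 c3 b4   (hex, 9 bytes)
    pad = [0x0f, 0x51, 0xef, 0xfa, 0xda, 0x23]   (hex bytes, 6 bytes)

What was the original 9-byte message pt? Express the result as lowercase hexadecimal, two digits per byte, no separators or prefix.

The 6-byte key repeats, so the effective keystream is 0f 51 ef fa da 23 0f 51 ef.
byte 0: cd xor 0f = c2
byte 1: 7b xor 51 = 2a
byte 2: 01 xor ef = ee
byte 3: 4d xor fa = b7
byte 4: aa xor da = 70
byte 5: b7 xor 23 = 94
byte 6: 53 xor 0f = 5c
byte 7: c3 xor 51 = 92
byte 8: b4 xor ef = 5b

c22aeeb770945c925b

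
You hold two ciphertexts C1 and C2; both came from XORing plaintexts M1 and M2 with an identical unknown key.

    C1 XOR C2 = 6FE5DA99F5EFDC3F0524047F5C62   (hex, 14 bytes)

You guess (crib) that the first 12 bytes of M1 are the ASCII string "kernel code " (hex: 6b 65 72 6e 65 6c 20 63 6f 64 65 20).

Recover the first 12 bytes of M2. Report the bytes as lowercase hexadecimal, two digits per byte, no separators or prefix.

0480a8f79083fc5c6a40615f

Since C1 ⊕ C2 = M1 ⊕ M2, XORing with the guessed M1 bytes yields the corresponding M2 bytes: M2 = (C1 ⊕ C2) ⊕ M1.
6f ^ 6b = 04
e5 ^ 65 = 80
da ^ 72 = a8
99 ^ 6e = f7
f5 ^ 65 = 90
ef ^ 6c = 83
dc ^ 20 = fc
3f ^ 63 = 5c
05 ^ 6f = 6a
24 ^ 64 = 40
04 ^ 65 = 61
7f ^ 20 = 5f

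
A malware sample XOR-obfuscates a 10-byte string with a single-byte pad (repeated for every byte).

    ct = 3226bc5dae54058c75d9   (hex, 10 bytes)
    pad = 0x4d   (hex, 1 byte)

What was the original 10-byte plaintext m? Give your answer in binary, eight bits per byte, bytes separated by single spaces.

01111111 01101011 11110001 00010000 11100011 00011001 01001000 11000001 00111000 10010100

The 1-byte key repeats, so the effective keystream is 4d 4d 4d 4d 4d 4d 4d 4d 4d 4d.
byte 0: 32 ^ 4d = 7f
byte 1: 26 ^ 4d = 6b
byte 2: bc ^ 4d = f1
byte 3: 5d ^ 4d = 10
byte 4: ae ^ 4d = e3
byte 5: 54 ^ 4d = 19
byte 6: 05 ^ 4d = 48
byte 7: 8c ^ 4d = c1
byte 8: 75 ^ 4d = 38
byte 9: d9 ^ 4d = 94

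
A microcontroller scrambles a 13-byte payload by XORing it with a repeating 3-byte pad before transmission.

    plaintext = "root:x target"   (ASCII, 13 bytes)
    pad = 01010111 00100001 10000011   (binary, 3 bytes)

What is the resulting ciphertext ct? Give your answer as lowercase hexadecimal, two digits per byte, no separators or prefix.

The 3-byte key repeats, so the effective keystream is 57 21 83 57 21 83 57 21 83 57 21 83 57.
byte 0: 01110010 ^ 01010111 = 00100101
byte 1: 01101111 ^ 00100001 = 01001110
byte 2: 01101111 ^ 10000011 = 11101100
byte 3: 01110100 ^ 01010111 = 00100011
byte 4: 00111010 ^ 00100001 = 00011011
byte 5: 01111000 ^ 10000011 = 11111011
byte 6: 00100000 ^ 01010111 = 01110111
byte 7: 01110100 ^ 00100001 = 01010101
byte 8: 01100001 ^ 10000011 = 11100010
byte 9: 01110010 ^ 01010111 = 00100101
byte 10: 01100111 ^ 00100001 = 01000110
byte 11: 01100101 ^ 10000011 = 11100110
byte 12: 01110100 ^ 01010111 = 00100011

254eec231bfb7755e22546e623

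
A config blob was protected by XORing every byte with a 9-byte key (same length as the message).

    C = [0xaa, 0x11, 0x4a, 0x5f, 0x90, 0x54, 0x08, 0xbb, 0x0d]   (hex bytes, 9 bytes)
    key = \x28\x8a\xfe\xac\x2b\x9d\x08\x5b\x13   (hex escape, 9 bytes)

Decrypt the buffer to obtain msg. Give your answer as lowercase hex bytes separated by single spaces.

82 9b b4 f3 bb c9 00 e0 1e

byte 0: aa ^ 28 = 82
byte 1: 11 ^ 8a = 9b
byte 2: 4a ^ fe = b4
byte 3: 5f ^ ac = f3
byte 4: 90 ^ 2b = bb
byte 5: 54 ^ 9d = c9
byte 6: 08 ^ 08 = 00
byte 7: bb ^ 5b = e0
byte 8: 0d ^ 13 = 1e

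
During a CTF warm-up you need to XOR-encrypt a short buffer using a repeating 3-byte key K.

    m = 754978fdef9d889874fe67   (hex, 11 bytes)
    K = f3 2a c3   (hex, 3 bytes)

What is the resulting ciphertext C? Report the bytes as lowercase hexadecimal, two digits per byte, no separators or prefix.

The 3-byte key repeats, so the effective keystream is f3 2a c3 f3 2a c3 f3 2a c3 f3 2a.
byte 0: 75 ⊕ f3 = 86
byte 1: 49 ⊕ 2a = 63
byte 2: 78 ⊕ c3 = bb
byte 3: fd ⊕ f3 = 0e
byte 4: ef ⊕ 2a = c5
byte 5: 9d ⊕ c3 = 5e
byte 6: 88 ⊕ f3 = 7b
byte 7: 98 ⊕ 2a = b2
byte 8: 74 ⊕ c3 = b7
byte 9: fe ⊕ f3 = 0d
byte 10: 67 ⊕ 2a = 4d

8663bb0ec55e7bb2b70d4d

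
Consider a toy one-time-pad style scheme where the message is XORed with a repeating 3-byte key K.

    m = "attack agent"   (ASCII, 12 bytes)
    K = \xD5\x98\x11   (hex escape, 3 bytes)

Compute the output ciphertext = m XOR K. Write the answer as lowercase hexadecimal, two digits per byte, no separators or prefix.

The 3-byte key repeats, so the effective keystream is d5 98 11 d5 98 11 d5 98 11 d5 98 11.
byte 0:  97 xor 213 = 180
byte 1: 116 xor 152 = 236
byte 2: 116 xor  17 = 101
byte 3:  97 xor 213 = 180
byte 4:  99 xor 152 = 251
byte 5: 107 xor  17 = 122
byte 6:  32 xor 213 = 245
byte 7:  97 xor 152 = 249
byte 8: 103 xor  17 = 118
byte 9: 101 xor 213 = 176
byte 10: 110 xor 152 = 246
byte 11: 116 xor  17 = 101

b4ec65b4fb7af5f976b0f665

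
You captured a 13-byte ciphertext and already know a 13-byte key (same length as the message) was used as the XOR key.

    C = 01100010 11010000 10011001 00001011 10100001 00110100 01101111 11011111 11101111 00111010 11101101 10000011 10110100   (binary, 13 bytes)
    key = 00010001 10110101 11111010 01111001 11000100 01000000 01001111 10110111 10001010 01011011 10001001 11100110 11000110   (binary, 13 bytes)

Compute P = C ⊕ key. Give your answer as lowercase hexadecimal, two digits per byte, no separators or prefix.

73656372657420686561646572

62 xor 11 = 73
d0 xor b5 = 65
99 xor fa = 63
0b xor 79 = 72
a1 xor c4 = 65
34 xor 40 = 74
6f xor 4f = 20
df xor b7 = 68
ef xor 8a = 65
3a xor 5b = 61
ed xor 89 = 64
83 xor e6 = 65
b4 xor c6 = 72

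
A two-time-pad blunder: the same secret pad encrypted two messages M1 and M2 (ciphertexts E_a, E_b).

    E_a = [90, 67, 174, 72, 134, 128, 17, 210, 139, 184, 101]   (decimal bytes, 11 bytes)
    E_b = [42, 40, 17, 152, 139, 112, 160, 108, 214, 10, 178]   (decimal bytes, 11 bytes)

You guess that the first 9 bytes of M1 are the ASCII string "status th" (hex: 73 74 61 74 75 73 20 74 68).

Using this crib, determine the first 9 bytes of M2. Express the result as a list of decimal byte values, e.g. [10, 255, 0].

First, E_a ⊕ E_b = (M1 ⊕ K) ⊕ (M2 ⊕ K) = M1 ⊕ M2, so the key drops out. Then M2 = (M1 ⊕ M2) ⊕ M1 over the first 9 bytes.
byte 0: (5a xor 2a) xor 73 = 70 xor 73 = 03
byte 1: (43 xor 28) xor 74 = 6b xor 74 = 1f
byte 2: (ae xor 11) xor 61 = bf xor 61 = de
byte 3: (48 xor 98) xor 74 = d0 xor 74 = a4
byte 4: (86 xor 8b) xor 75 = 0d xor 75 = 78
byte 5: (80 xor 70) xor 73 = f0 xor 73 = 83
byte 6: (11 xor a0) xor 20 = b1 xor 20 = 91
byte 7: (d2 xor 6c) xor 74 = be xor 74 = ca
byte 8: (8b xor d6) xor 68 = 5d xor 68 = 35

[3, 31, 222, 164, 120, 131, 145, 202, 53]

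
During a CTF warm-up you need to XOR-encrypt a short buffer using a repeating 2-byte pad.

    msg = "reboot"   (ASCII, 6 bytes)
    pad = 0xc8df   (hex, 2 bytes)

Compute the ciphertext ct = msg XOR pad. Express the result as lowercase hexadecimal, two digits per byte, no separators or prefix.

babaaab0a7ab

The 2-byte key repeats, so the effective keystream is c8 df c8 df c8 df.
byte 0: 72 XOR c8 = ba
byte 1: 65 XOR df = ba
byte 2: 62 XOR c8 = aa
byte 3: 6f XOR df = b0
byte 4: 6f XOR c8 = a7
byte 5: 74 XOR df = ab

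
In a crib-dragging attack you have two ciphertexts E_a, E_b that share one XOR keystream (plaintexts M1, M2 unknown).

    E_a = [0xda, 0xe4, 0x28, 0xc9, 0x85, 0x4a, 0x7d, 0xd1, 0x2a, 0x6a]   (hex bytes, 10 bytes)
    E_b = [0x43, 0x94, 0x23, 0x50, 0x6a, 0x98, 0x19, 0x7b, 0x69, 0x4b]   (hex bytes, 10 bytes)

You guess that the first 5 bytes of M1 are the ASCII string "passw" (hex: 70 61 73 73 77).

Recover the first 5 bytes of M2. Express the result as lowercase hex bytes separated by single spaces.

e9 11 78 ea 98

First, E_a ⊕ E_b = (M1 ⊕ K) ⊕ (M2 ⊕ K) = M1 ⊕ M2, so the key drops out. Then M2 = (M1 ⊕ M2) ⊕ M1 over the first 5 bytes.
byte 0: (da xor 43) xor 70 = 99 xor 70 = e9
byte 1: (e4 xor 94) xor 61 = 70 xor 61 = 11
byte 2: (28 xor 23) xor 73 = 0b xor 73 = 78
byte 3: (c9 xor 50) xor 73 = 99 xor 73 = ea
byte 4: (85 xor 6a) xor 77 = ef xor 77 = 98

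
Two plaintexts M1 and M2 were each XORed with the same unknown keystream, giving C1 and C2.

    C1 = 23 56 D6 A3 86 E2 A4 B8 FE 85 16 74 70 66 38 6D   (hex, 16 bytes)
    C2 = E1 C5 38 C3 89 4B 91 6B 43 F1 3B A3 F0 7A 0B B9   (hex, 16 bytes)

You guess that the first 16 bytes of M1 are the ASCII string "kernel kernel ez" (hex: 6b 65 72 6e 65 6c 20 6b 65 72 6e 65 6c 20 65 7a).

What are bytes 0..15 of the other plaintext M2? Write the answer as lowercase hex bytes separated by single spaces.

a9 f6 9c 0e 6a c5 15 b8 d8 06 43 b2 ec 3c 56 ae

First, C1 ⊕ C2 = (M1 ⊕ K) ⊕ (M2 ⊕ K) = M1 ⊕ M2, so the key drops out. Then M2 = (M1 ⊕ M2) ⊕ M1 over the first 16 bytes.
byte 0: (23 ^ e1) ^ 6b = c2 ^ 6b = a9
byte 1: (56 ^ c5) ^ 65 = 93 ^ 65 = f6
byte 2: (d6 ^ 38) ^ 72 = ee ^ 72 = 9c
byte 3: (a3 ^ c3) ^ 6e = 60 ^ 6e = 0e
byte 4: (86 ^ 89) ^ 65 = 0f ^ 65 = 6a
byte 5: (e2 ^ 4b) ^ 6c = a9 ^ 6c = c5
byte 6: (a4 ^ 91) ^ 20 = 35 ^ 20 = 15
byte 7: (b8 ^ 6b) ^ 6b = d3 ^ 6b = b8
byte 8: (fe ^ 43) ^ 65 = bd ^ 65 = d8
byte 9: (85 ^ f1) ^ 72 = 74 ^ 72 = 06
byte 10: (16 ^ 3b) ^ 6e = 2d ^ 6e = 43
byte 11: (74 ^ a3) ^ 65 = d7 ^ 65 = b2
byte 12: (70 ^ f0) ^ 6c = 80 ^ 6c = ec
byte 13: (66 ^ 7a) ^ 20 = 1c ^ 20 = 3c
byte 14: (38 ^ 0b) ^ 65 = 33 ^ 65 = 56
byte 15: (6d ^ b9) ^ 7a = d4 ^ 7a = ae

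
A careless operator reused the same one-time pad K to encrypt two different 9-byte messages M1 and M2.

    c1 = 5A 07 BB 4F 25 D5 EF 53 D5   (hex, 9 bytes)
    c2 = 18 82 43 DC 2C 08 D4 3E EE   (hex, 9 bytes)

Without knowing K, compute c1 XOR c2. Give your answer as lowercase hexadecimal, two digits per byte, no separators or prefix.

4285f89309dd3b6d3b

c1 ⊕ c2 = (M1 ⊕ K) ⊕ (M2 ⊕ K) = M1 ⊕ M2 — the shared key cancels under XOR.
 90 XOR  24 =  66
  7 XOR 130 = 133
187 XOR  67 = 248
 79 XOR 220 = 147
 37 XOR  44 =   9
213 XOR   8 = 221
239 XOR 212 =  59
 83 XOR  62 = 109
213 XOR 238 =  59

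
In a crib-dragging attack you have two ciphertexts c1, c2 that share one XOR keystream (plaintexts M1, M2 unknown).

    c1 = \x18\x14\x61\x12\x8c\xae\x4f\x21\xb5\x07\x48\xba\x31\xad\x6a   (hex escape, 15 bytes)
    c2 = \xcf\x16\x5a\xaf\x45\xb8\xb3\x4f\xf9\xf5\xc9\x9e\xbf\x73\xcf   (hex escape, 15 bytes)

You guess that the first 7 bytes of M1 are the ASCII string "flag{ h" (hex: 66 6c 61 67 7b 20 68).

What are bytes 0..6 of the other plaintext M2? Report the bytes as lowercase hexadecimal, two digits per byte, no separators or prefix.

b16e5adab23694

First, c1 ⊕ c2 = (M1 ⊕ K) ⊕ (M2 ⊕ K) = M1 ⊕ M2, so the key drops out. Then M2 = (M1 ⊕ M2) ⊕ M1 over the first 7 bytes.
byte 0: (18 ^ cf) ^ 66 = d7 ^ 66 = b1
byte 1: (14 ^ 16) ^ 6c = 02 ^ 6c = 6e
byte 2: (61 ^ 5a) ^ 61 = 3b ^ 61 = 5a
byte 3: (12 ^ af) ^ 67 = bd ^ 67 = da
byte 4: (8c ^ 45) ^ 7b = c9 ^ 7b = b2
byte 5: (ae ^ b8) ^ 20 = 16 ^ 20 = 36
byte 6: (4f ^ b3) ^ 68 = fc ^ 68 = 94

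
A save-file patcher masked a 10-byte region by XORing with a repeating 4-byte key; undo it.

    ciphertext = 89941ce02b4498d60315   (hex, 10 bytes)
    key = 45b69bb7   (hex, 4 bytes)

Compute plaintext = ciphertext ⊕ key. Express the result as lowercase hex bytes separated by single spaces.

The 4-byte key repeats, so the effective keystream is 45 b6 9b b7 45 b6 9b b7 45 b6.
byte 0: 89 XOR 45 = cc
byte 1: 94 XOR b6 = 22
byte 2: 1c XOR 9b = 87
byte 3: e0 XOR b7 = 57
byte 4: 2b XOR 45 = 6e
byte 5: 44 XOR b6 = f2
byte 6: 98 XOR 9b = 03
byte 7: d6 XOR b7 = 61
byte 8: 03 XOR 45 = 46
byte 9: 15 XOR b6 = a3

cc 22 87 57 6e f2 03 61 46 a3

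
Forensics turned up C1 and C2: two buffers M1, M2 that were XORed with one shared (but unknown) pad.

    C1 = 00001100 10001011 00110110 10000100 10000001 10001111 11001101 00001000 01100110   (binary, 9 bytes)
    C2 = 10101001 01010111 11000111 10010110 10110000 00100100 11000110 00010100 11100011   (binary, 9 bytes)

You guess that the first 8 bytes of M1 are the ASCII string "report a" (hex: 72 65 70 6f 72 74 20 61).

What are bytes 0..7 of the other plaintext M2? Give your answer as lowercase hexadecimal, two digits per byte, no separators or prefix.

First, C1 ⊕ C2 = (M1 ⊕ K) ⊕ (M2 ⊕ K) = M1 ⊕ M2, so the key drops out. Then M2 = (M1 ⊕ M2) ⊕ M1 over the first 8 bytes.
byte 0: (0c XOR a9) XOR 72 = a5 XOR 72 = d7
byte 1: (8b XOR 57) XOR 65 = dc XOR 65 = b9
byte 2: (36 XOR c7) XOR 70 = f1 XOR 70 = 81
byte 3: (84 XOR 96) XOR 6f = 12 XOR 6f = 7d
byte 4: (81 XOR b0) XOR 72 = 31 XOR 72 = 43
byte 5: (8f XOR 24) XOR 74 = ab XOR 74 = df
byte 6: (cd XOR c6) XOR 20 = 0b XOR 20 = 2b
byte 7: (08 XOR 14) XOR 61 = 1c XOR 61 = 7d

d7b9817d43df2b7d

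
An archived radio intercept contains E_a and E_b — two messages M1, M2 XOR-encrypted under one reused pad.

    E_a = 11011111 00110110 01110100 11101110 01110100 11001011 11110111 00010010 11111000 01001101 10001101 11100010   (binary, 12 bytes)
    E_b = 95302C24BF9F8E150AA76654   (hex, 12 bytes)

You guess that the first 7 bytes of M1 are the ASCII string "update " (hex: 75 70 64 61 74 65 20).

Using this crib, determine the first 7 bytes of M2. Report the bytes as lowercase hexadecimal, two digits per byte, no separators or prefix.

3f763cabbf3159

First, E_a ⊕ E_b = (M1 ⊕ K) ⊕ (M2 ⊕ K) = M1 ⊕ M2, so the key drops out. Then M2 = (M1 ⊕ M2) ⊕ M1 over the first 7 bytes.
byte 0: (df ^ 95) ^ 75 = 4a ^ 75 = 3f
byte 1: (36 ^ 30) ^ 70 = 06 ^ 70 = 76
byte 2: (74 ^ 2c) ^ 64 = 58 ^ 64 = 3c
byte 3: (ee ^ 24) ^ 61 = ca ^ 61 = ab
byte 4: (74 ^ bf) ^ 74 = cb ^ 74 = bf
byte 5: (cb ^ 9f) ^ 65 = 54 ^ 65 = 31
byte 6: (f7 ^ 8e) ^ 20 = 79 ^ 20 = 59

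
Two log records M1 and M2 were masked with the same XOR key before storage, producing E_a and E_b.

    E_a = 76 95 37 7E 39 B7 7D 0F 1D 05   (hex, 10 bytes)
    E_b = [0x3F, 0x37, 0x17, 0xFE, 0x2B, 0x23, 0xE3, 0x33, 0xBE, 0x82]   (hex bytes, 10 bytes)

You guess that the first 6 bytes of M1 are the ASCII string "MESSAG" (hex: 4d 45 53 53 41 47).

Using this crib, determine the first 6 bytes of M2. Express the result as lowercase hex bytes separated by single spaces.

First, E_a ⊕ E_b = (M1 ⊕ K) ⊕ (M2 ⊕ K) = M1 ⊕ M2, so the key drops out. Then M2 = (M1 ⊕ M2) ⊕ M1 over the first 6 bytes.
byte 0: (76 ^ 3f) ^ 4d = 49 ^ 4d = 04
byte 1: (95 ^ 37) ^ 45 = a2 ^ 45 = e7
byte 2: (37 ^ 17) ^ 53 = 20 ^ 53 = 73
byte 3: (7e ^ fe) ^ 53 = 80 ^ 53 = d3
byte 4: (39 ^ 2b) ^ 41 = 12 ^ 41 = 53
byte 5: (b7 ^ 23) ^ 47 = 94 ^ 47 = d3

04 e7 73 d3 53 d3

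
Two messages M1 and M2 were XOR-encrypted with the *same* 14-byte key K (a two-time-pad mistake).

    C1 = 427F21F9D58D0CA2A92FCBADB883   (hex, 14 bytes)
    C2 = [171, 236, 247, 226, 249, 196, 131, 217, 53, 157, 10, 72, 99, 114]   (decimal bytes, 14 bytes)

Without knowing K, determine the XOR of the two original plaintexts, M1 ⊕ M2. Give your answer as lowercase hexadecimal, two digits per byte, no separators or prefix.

C1 ⊕ C2 = (M1 ⊕ K) ⊕ (M2 ⊕ K) = M1 ⊕ M2 — the shared key cancels under XOR.
 66 ⊕ 171 = 233
127 ⊕ 236 = 147
 33 ⊕ 247 = 214
249 ⊕ 226 =  27
213 ⊕ 249 =  44
141 ⊕ 196 =  73
 12 ⊕ 131 = 143
162 ⊕ 217 = 123
169 ⊕  53 = 156
 47 ⊕ 157 = 178
203 ⊕  10 = 193
173 ⊕  72 = 229
184 ⊕  99 = 219
131 ⊕ 114 = 241

e993d61b2c498f7b9cb2c1e5dbf1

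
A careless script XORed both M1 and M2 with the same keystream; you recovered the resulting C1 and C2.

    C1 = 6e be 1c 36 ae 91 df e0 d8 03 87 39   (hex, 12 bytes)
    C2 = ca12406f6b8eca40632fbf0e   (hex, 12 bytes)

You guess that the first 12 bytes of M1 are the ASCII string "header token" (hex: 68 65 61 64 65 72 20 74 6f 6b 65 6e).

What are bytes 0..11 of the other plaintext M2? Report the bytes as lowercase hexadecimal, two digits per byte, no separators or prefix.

ccc93d3da06d35d4d4475d59

First, C1 ⊕ C2 = (M1 ⊕ K) ⊕ (M2 ⊕ K) = M1 ⊕ M2, so the key drops out. Then M2 = (M1 ⊕ M2) ⊕ M1 over the first 12 bytes.
byte 0: (6e XOR ca) XOR 68 = a4 XOR 68 = cc
byte 1: (be XOR 12) XOR 65 = ac XOR 65 = c9
byte 2: (1c XOR 40) XOR 61 = 5c XOR 61 = 3d
byte 3: (36 XOR 6f) XOR 64 = 59 XOR 64 = 3d
byte 4: (ae XOR 6b) XOR 65 = c5 XOR 65 = a0
byte 5: (91 XOR 8e) XOR 72 = 1f XOR 72 = 6d
byte 6: (df XOR ca) XOR 20 = 15 XOR 20 = 35
byte 7: (e0 XOR 40) XOR 74 = a0 XOR 74 = d4
byte 8: (d8 XOR 63) XOR 6f = bb XOR 6f = d4
byte 9: (03 XOR 2f) XOR 6b = 2c XOR 6b = 47
byte 10: (87 XOR bf) XOR 65 = 38 XOR 65 = 5d
byte 11: (39 XOR 0e) XOR 6e = 37 XOR 6e = 59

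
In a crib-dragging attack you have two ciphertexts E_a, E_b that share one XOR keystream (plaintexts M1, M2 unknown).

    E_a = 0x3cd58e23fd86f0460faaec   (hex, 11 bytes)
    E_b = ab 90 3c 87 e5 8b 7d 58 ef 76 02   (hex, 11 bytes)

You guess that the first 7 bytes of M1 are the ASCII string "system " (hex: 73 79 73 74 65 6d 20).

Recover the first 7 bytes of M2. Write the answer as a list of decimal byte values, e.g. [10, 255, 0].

First, E_a ⊕ E_b = (M1 ⊕ K) ⊕ (M2 ⊕ K) = M1 ⊕ M2, so the key drops out. Then M2 = (M1 ⊕ M2) ⊕ M1 over the first 7 bytes.
byte 0: (3c ^ ab) ^ 73 = 97 ^ 73 = e4
byte 1: (d5 ^ 90) ^ 79 = 45 ^ 79 = 3c
byte 2: (8e ^ 3c) ^ 73 = b2 ^ 73 = c1
byte 3: (23 ^ 87) ^ 74 = a4 ^ 74 = d0
byte 4: (fd ^ e5) ^ 65 = 18 ^ 65 = 7d
byte 5: (86 ^ 8b) ^ 6d = 0d ^ 6d = 60
byte 6: (f0 ^ 7d) ^ 20 = 8d ^ 20 = ad

[228, 60, 193, 208, 125, 96, 173]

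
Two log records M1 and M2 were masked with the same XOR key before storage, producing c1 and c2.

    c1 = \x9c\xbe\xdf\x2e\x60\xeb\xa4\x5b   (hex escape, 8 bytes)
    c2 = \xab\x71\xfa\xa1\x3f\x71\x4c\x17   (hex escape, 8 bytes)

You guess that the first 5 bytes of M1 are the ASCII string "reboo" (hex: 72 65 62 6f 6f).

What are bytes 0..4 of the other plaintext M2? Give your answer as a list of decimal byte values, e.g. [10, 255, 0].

First, c1 ⊕ c2 = (M1 ⊕ K) ⊕ (M2 ⊕ K) = M1 ⊕ M2, so the key drops out. Then M2 = (M1 ⊕ M2) ⊕ M1 over the first 5 bytes.
byte 0: (9c xor ab) xor 72 = 37 xor 72 = 45
byte 1: (be xor 71) xor 65 = cf xor 65 = aa
byte 2: (df xor fa) xor 62 = 25 xor 62 = 47
byte 3: (2e xor a1) xor 6f = 8f xor 6f = e0
byte 4: (60 xor 3f) xor 6f = 5f xor 6f = 30

[69, 170, 71, 224, 48]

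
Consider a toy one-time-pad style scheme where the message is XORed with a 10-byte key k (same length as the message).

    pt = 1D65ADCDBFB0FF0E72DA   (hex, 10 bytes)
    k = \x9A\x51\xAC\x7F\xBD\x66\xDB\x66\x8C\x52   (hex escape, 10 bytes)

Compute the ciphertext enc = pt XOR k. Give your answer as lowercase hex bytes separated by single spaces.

87 34 01 b2 02 d6 24 68 fe 88

byte 0: 1d ^ 9a = 87
byte 1: 65 ^ 51 = 34
byte 2: ad ^ ac = 01
byte 3: cd ^ 7f = b2
byte 4: bf ^ bd = 02
byte 5: b0 ^ 66 = d6
byte 6: ff ^ db = 24
byte 7: 0e ^ 66 = 68
byte 8: 72 ^ 8c = fe
byte 9: da ^ 52 = 88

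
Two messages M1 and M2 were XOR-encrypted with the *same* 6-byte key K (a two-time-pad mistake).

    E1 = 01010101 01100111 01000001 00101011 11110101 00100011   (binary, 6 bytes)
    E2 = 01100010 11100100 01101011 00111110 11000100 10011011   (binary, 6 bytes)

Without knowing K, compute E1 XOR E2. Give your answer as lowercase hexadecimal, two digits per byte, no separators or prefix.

E1 ⊕ E2 = (M1 ⊕ K) ⊕ (M2 ⊕ K) = M1 ⊕ M2 — the shared key cancels under XOR.
 85 ^  98 =  55
103 ^ 228 = 131
 65 ^ 107 =  42
 43 ^  62 =  21
245 ^ 196 =  49
 35 ^ 155 = 184

37832a1531b8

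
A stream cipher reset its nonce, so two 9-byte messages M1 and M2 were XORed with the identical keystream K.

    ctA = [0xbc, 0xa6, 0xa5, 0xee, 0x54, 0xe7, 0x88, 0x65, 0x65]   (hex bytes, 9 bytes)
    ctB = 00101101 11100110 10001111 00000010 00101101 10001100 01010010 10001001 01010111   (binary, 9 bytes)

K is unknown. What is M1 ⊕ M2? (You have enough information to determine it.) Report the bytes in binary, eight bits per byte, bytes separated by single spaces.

10010001 01000000 00101010 11101100 01111001 01101011 11011010 11101100 00110010

ctA ⊕ ctB = (M1 ⊕ K) ⊕ (M2 ⊕ K) = M1 ⊕ M2 — the shared key cancels under XOR.
188 xor  45 = 145
166 xor 230 =  64
165 xor 143 =  42
238 xor   2 = 236
 84 xor  45 = 121
231 xor 140 = 107
136 xor  82 = 218
101 xor 137 = 236
101 xor  87 =  50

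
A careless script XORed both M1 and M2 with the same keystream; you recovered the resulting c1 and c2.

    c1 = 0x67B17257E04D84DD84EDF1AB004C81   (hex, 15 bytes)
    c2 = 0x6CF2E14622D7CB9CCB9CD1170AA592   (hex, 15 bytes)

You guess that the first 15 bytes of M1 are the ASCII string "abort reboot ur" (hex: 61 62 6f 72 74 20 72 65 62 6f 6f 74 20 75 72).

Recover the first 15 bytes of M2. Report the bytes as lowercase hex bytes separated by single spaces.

6a 21 fc 63 b6 ba 3d 24 2d 1e 4f c8 2a 9c 61

First, c1 ⊕ c2 = (M1 ⊕ K) ⊕ (M2 ⊕ K) = M1 ⊕ M2, so the key drops out. Then M2 = (M1 ⊕ M2) ⊕ M1 over the first 15 bytes.
byte 0: (67 ^ 6c) ^ 61 = 0b ^ 61 = 6a
byte 1: (b1 ^ f2) ^ 62 = 43 ^ 62 = 21
byte 2: (72 ^ e1) ^ 6f = 93 ^ 6f = fc
byte 3: (57 ^ 46) ^ 72 = 11 ^ 72 = 63
byte 4: (e0 ^ 22) ^ 74 = c2 ^ 74 = b6
byte 5: (4d ^ d7) ^ 20 = 9a ^ 20 = ba
byte 6: (84 ^ cb) ^ 72 = 4f ^ 72 = 3d
byte 7: (dd ^ 9c) ^ 65 = 41 ^ 65 = 24
byte 8: (84 ^ cb) ^ 62 = 4f ^ 62 = 2d
byte 9: (ed ^ 9c) ^ 6f = 71 ^ 6f = 1e
byte 10: (f1 ^ d1) ^ 6f = 20 ^ 6f = 4f
byte 11: (ab ^ 17) ^ 74 = bc ^ 74 = c8
byte 12: (00 ^ 0a) ^ 20 = 0a ^ 20 = 2a
byte 13: (4c ^ a5) ^ 75 = e9 ^ 75 = 9c
byte 14: (81 ^ 92) ^ 72 = 13 ^ 72 = 61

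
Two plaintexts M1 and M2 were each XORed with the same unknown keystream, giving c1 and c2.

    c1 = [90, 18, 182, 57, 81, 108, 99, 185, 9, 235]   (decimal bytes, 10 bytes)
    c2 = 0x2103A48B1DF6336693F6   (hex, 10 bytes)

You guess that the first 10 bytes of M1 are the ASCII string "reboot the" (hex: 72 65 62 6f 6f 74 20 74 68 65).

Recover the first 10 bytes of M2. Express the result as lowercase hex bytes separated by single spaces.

First, c1 ⊕ c2 = (M1 ⊕ K) ⊕ (M2 ⊕ K) = M1 ⊕ M2, so the key drops out. Then M2 = (M1 ⊕ M2) ⊕ M1 over the first 10 bytes.
byte 0: (5a XOR 21) XOR 72 = 7b XOR 72 = 09
byte 1: (12 XOR 03) XOR 65 = 11 XOR 65 = 74
byte 2: (b6 XOR a4) XOR 62 = 12 XOR 62 = 70
byte 3: (39 XOR 8b) XOR 6f = b2 XOR 6f = dd
byte 4: (51 XOR 1d) XOR 6f = 4c XOR 6f = 23
byte 5: (6c XOR f6) XOR 74 = 9a XOR 74 = ee
byte 6: (63 XOR 33) XOR 20 = 50 XOR 20 = 70
byte 7: (b9 XOR 66) XOR 74 = df XOR 74 = ab
byte 8: (09 XOR 93) XOR 68 = 9a XOR 68 = f2
byte 9: (eb XOR f6) XOR 65 = 1d XOR 65 = 78

09 74 70 dd 23 ee 70 ab f2 78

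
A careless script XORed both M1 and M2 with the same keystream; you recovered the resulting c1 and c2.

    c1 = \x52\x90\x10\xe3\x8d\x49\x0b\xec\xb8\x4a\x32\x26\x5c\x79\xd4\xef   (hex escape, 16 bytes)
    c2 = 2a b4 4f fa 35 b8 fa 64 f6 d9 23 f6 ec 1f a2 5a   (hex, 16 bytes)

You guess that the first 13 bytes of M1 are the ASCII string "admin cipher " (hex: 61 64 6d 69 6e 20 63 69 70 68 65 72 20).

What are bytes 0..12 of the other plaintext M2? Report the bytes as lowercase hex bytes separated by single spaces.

First, c1 ⊕ c2 = (M1 ⊕ K) ⊕ (M2 ⊕ K) = M1 ⊕ M2, so the key drops out. Then M2 = (M1 ⊕ M2) ⊕ M1 over the first 13 bytes.
byte 0: (52 XOR 2a) XOR 61 = 78 XOR 61 = 19
byte 1: (90 XOR b4) XOR 64 = 24 XOR 64 = 40
byte 2: (10 XOR 4f) XOR 6d = 5f XOR 6d = 32
byte 3: (e3 XOR fa) XOR 69 = 19 XOR 69 = 70
byte 4: (8d XOR 35) XOR 6e = b8 XOR 6e = d6
byte 5: (49 XOR b8) XOR 20 = f1 XOR 20 = d1
byte 6: (0b XOR fa) XOR 63 = f1 XOR 63 = 92
byte 7: (ec XOR 64) XOR 69 = 88 XOR 69 = e1
byte 8: (b8 XOR f6) XOR 70 = 4e XOR 70 = 3e
byte 9: (4a XOR d9) XOR 68 = 93 XOR 68 = fb
byte 10: (32 XOR 23) XOR 65 = 11 XOR 65 = 74
byte 11: (26 XOR f6) XOR 72 = d0 XOR 72 = a2
byte 12: (5c XOR ec) XOR 20 = b0 XOR 20 = 90

19 40 32 70 d6 d1 92 e1 3e fb 74 a2 90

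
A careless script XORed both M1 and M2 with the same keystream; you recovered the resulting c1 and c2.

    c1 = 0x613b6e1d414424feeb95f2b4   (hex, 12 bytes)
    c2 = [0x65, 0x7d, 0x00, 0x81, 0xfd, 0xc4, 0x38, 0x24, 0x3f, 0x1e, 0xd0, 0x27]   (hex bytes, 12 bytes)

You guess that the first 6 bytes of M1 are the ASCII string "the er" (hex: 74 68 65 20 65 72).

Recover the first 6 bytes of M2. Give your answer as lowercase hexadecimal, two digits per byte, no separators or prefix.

First, c1 ⊕ c2 = (M1 ⊕ K) ⊕ (M2 ⊕ K) = M1 ⊕ M2, so the key drops out. Then M2 = (M1 ⊕ M2) ⊕ M1 over the first 6 bytes.
byte 0: (61 xor 65) xor 74 = 04 xor 74 = 70
byte 1: (3b xor 7d) xor 68 = 46 xor 68 = 2e
byte 2: (6e xor 00) xor 65 = 6e xor 65 = 0b
byte 3: (1d xor 81) xor 20 = 9c xor 20 = bc
byte 4: (41 xor fd) xor 65 = bc xor 65 = d9
byte 5: (44 xor c4) xor 72 = 80 xor 72 = f2

702e0bbcd9f2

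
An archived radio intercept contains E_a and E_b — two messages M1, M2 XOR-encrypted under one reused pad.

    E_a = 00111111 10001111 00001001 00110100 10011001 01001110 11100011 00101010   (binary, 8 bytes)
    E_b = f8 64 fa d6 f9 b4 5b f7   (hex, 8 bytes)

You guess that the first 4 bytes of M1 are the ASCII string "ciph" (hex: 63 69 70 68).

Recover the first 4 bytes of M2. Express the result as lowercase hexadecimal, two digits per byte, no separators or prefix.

First, E_a ⊕ E_b = (M1 ⊕ K) ⊕ (M2 ⊕ K) = M1 ⊕ M2, so the key drops out. Then M2 = (M1 ⊕ M2) ⊕ M1 over the first 4 bytes.
byte 0: (3f xor f8) xor 63 = c7 xor 63 = a4
byte 1: (8f xor 64) xor 69 = eb xor 69 = 82
byte 2: (09 xor fa) xor 70 = f3 xor 70 = 83
byte 3: (34 xor d6) xor 68 = e2 xor 68 = 8a

a482838a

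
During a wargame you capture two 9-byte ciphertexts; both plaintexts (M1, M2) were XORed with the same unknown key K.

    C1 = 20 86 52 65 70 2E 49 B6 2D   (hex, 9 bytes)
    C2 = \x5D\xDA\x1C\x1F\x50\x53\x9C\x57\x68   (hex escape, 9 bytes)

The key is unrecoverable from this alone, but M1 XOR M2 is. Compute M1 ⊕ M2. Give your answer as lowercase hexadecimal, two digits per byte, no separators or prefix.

7d5c4e7a207dd5e145

C1 ⊕ C2 = (M1 ⊕ K) ⊕ (M2 ⊕ K) = M1 ⊕ M2 — the shared key cancels under XOR.
byte 0: 20 xor 5d = 7d
byte 1: 86 xor da = 5c
byte 2: 52 xor 1c = 4e
byte 3: 65 xor 1f = 7a
byte 4: 70 xor 50 = 20
byte 5: 2e xor 53 = 7d
byte 6: 49 xor 9c = d5
byte 7: b6 xor 57 = e1
byte 8: 2d xor 68 = 45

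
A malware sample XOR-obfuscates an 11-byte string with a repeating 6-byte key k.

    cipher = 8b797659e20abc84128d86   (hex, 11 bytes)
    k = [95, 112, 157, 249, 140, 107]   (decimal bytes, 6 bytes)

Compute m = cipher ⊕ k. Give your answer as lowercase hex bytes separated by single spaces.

The 6-byte key repeats, so the effective keystream is 5f 70 9d f9 8c 6b 5f 70 9d f9 8c.
byte 0: 10001011 xor 01011111 = 11010100
byte 1: 01111001 xor 01110000 = 00001001
byte 2: 01110110 xor 10011101 = 11101011
byte 3: 01011001 xor 11111001 = 10100000
byte 4: 11100010 xor 10001100 = 01101110
byte 5: 00001010 xor 01101011 = 01100001
byte 6: 10111100 xor 01011111 = 11100011
byte 7: 10000100 xor 01110000 = 11110100
byte 8: 00010010 xor 10011101 = 10001111
byte 9: 10001101 xor 11111001 = 01110100
byte 10: 10000110 xor 10001100 = 00001010

d4 09 eb a0 6e 61 e3 f4 8f 74 0a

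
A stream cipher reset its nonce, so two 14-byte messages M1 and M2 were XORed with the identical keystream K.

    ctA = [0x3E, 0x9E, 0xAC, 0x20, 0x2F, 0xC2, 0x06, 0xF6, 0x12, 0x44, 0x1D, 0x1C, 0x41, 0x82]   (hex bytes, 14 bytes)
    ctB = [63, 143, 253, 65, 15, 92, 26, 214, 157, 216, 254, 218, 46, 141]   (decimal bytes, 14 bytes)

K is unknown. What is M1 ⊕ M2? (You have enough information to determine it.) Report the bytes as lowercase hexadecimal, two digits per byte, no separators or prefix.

01115161209e1c208f9ce3c66f0f

ctA ⊕ ctB = (M1 ⊕ K) ⊕ (M2 ⊕ K) = M1 ⊕ M2 — the shared key cancels under XOR.
 62 XOR  63 =   1
158 XOR 143 =  17
172 XOR 253 =  81
 32 XOR  65 =  97
 47 XOR  15 =  32
194 XOR  92 = 158
  6 XOR  26 =  28
246 XOR 214 =  32
 18 XOR 157 = 143
 68 XOR 216 = 156
 29 XOR 254 = 227
 28 XOR 218 = 198
 65 XOR  46 = 111
130 XOR 141 =  15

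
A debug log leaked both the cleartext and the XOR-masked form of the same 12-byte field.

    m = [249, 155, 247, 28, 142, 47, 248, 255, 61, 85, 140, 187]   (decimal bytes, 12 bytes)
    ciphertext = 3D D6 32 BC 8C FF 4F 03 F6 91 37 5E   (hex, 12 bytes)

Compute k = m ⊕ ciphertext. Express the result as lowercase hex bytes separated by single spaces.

c4 4d c5 a0 02 d0 b7 fc cb c4 bb e5

Since ciphertext = m ⊕ k, XORing both sides with m gives k = m ⊕ ciphertext.
f9 ⊕ 3d = c4
9b ⊕ d6 = 4d
f7 ⊕ 32 = c5
1c ⊕ bc = a0
8e ⊕ 8c = 02
2f ⊕ ff = d0
f8 ⊕ 4f = b7
ff ⊕ 03 = fc
3d ⊕ f6 = cb
55 ⊕ 91 = c4
8c ⊕ 37 = bb
bb ⊕ 5e = e5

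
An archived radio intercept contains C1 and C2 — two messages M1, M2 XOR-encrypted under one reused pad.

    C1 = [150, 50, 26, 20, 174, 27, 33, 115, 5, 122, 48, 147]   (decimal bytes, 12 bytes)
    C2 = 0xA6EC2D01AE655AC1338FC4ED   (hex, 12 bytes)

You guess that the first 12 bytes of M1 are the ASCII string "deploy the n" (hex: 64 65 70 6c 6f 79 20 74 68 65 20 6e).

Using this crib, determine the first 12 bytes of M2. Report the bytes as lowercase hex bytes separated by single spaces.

First, C1 ⊕ C2 = (M1 ⊕ K) ⊕ (M2 ⊕ K) = M1 ⊕ M2, so the key drops out. Then M2 = (M1 ⊕ M2) ⊕ M1 over the first 12 bytes.
byte 0: (96 xor a6) xor 64 = 30 xor 64 = 54
byte 1: (32 xor ec) xor 65 = de xor 65 = bb
byte 2: (1a xor 2d) xor 70 = 37 xor 70 = 47
byte 3: (14 xor 01) xor 6c = 15 xor 6c = 79
byte 4: (ae xor ae) xor 6f = 00 xor 6f = 6f
byte 5: (1b xor 65) xor 79 = 7e xor 79 = 07
byte 6: (21 xor 5a) xor 20 = 7b xor 20 = 5b
byte 7: (73 xor c1) xor 74 = b2 xor 74 = c6
byte 8: (05 xor 33) xor 68 = 36 xor 68 = 5e
byte 9: (7a xor 8f) xor 65 = f5 xor 65 = 90
byte 10: (30 xor c4) xor 20 = f4 xor 20 = d4
byte 11: (93 xor ed) xor 6e = 7e xor 6e = 10

54 bb 47 79 6f 07 5b c6 5e 90 d4 10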